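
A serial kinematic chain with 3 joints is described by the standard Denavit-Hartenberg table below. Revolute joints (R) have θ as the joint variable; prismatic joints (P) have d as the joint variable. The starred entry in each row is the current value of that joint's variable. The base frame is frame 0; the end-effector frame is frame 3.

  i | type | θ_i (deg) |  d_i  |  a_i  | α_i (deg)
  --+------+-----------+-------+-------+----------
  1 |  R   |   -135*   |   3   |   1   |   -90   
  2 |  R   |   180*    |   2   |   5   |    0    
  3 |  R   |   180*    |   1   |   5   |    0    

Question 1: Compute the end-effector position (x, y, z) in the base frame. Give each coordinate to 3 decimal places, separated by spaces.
after link 1: o_1 = (-0.7071, -0.7071, 3.0000)
after link 2: o_2 = (4.2426, 1.4142, 3.0000)
after link 3: o_3 = (1.4142, -2.8284, 3.0000)

1.414 -2.828 3.000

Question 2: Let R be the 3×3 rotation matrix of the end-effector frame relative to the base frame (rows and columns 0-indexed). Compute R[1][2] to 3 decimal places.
End-effector z-axis (col 2 of R) = (0.7071,-0.7071,0.0000)
R[1][2] = -0.7071

-0.707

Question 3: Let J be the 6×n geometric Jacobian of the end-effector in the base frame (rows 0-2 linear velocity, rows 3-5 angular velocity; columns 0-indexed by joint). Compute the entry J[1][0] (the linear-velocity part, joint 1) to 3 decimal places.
1.414

axis z_0 = ẑ; lever o_n−o_0 = (1.4142,-2.8284,3.0000)
cross product → J_v[:, 0] = (2.8284,1.4142,-0.0000)
J_ω[:, 0] = z_0
entry J[1][0] = 1.4142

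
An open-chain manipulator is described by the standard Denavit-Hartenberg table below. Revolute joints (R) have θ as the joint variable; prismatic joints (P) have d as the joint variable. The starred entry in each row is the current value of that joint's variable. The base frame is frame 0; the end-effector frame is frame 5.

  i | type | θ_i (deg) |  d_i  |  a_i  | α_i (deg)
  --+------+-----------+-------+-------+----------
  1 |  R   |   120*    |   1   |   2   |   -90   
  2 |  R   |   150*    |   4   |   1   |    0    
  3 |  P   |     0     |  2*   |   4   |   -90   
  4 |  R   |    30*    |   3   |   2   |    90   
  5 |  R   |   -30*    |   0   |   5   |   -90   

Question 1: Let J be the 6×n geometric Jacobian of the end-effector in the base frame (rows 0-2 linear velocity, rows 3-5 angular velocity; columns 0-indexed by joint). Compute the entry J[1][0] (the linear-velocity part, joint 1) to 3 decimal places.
1.209

axis z_0 = ẑ; lever o_n−o_0 = (1.2087,-7.7635,-3.8080)
cross product → J_v[:, 0] = (7.7635,1.2087,-0.0000)
J_ω[:, 0] = z_0
entry J[1][0] = 1.2087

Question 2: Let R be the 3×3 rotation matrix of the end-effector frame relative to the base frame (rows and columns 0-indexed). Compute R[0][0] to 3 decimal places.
0.575

End-effector x-axis (col 0 of R) = (0.5748,-0.1295,-0.8080)
R[0][0] = 0.5748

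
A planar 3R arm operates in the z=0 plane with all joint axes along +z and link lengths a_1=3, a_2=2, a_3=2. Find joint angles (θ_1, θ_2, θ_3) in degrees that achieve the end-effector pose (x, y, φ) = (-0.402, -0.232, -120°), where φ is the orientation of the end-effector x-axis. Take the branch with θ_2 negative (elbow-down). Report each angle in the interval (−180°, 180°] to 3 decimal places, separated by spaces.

106.527 -149.999 -76.528

wrist centre = target − a_3·(cos φ, sin φ) = (0.5980, 1.5001)
cos θ_2 = (2.6078−3²−2²)/(2·3·2) = -0.8660; θ_2 = -149.9994° (elbow-down)
β = atan2(1.5001,0.5980) = 68.2651°; ψ = atan2(-1.0000,1.2680) = -38.2622°
θ_1 = β − ψ = 106.5274°
θ_3 = φ − θ_1 − θ_2 = -76.5280° (wrapped to (-180°,180°])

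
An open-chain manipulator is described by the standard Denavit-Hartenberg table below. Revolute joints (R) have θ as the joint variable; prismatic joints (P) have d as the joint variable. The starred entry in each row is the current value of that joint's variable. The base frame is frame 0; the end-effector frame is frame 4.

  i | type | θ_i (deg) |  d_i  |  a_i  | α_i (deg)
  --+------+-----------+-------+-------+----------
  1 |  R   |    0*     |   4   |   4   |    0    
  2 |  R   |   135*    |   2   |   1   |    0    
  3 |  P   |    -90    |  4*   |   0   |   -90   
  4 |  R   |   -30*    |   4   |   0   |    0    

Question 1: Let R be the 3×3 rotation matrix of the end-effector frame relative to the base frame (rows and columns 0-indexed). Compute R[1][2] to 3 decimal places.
End-effector z-axis (col 2 of R) = (-0.7071,0.7071,0.0000)
R[1][2] = 0.7071

0.707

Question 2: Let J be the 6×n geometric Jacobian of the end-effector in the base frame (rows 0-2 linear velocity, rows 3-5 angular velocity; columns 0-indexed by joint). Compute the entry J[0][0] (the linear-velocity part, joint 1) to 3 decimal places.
-3.536

axis z_0 = ẑ; lever o_n−o_0 = (0.4645,3.5355,10.0000)
cross product → J_v[:, 0] = (-3.5355,0.4645,0.0000)
J_ω[:, 0] = z_0
entry J[0][0] = -3.5355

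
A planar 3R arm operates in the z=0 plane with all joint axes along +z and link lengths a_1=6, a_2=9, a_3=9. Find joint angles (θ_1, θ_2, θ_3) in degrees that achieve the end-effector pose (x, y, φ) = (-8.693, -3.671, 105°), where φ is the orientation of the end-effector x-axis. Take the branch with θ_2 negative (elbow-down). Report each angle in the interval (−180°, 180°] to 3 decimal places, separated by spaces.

wrist centre = target − a_3·(cos φ, sin φ) = (-6.3636, -12.3643)
cos θ_2 = (193.3725−6²−9²)/(2·6·9) = 0.7072; θ_2 = -44.9963° (elbow-down)
β = atan2(-12.3643,-6.3636) = -117.2338°; ψ = atan2(-6.3635,12.3644) = -27.2334°
θ_1 = β − ψ = -90.0004°
θ_3 = φ − θ_1 − θ_2 = -120.0033° (wrapped to (-180°,180°])

-90.000 -44.996 -120.003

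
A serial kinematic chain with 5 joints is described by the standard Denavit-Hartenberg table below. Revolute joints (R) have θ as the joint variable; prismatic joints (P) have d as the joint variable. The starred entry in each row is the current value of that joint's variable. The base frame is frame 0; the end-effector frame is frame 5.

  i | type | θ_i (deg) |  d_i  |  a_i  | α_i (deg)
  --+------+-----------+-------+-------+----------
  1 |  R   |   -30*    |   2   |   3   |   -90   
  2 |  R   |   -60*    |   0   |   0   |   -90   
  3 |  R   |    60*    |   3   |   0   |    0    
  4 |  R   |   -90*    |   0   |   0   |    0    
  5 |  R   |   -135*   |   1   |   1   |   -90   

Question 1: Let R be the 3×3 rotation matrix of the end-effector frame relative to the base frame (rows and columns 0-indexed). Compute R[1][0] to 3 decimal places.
0.466

End-effector x-axis (col 0 of R) = (-0.2888,0.4656,-0.8365)
R[1][0] = 0.4656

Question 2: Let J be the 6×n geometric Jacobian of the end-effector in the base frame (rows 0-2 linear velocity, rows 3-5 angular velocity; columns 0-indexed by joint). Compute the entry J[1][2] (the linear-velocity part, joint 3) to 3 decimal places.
0.772

axis z_2 = (0.7500,-0.4330,-0.5000); lever o_n−o_2 = (2.7112,-1.2664,-2.8365)
cross product → J_v[:, 2] = (0.5950,0.7718,0.2241)
J_ω[:, 2] = z_2
entry J[1][2] = 0.7718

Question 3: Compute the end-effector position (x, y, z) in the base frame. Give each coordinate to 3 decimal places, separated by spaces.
5.309 -2.766 -0.837

after link 1: o_1 = (2.5981, -1.5000, 2.0000)
after link 2: o_2 = (2.5981, -1.5000, 2.0000)
after link 3: o_3 = (4.8481, -2.7990, 0.5000)
after link 4: o_4 = (4.8481, -2.7990, 0.5000)
after link 5: o_5 = (5.3092, -2.7664, -0.8365)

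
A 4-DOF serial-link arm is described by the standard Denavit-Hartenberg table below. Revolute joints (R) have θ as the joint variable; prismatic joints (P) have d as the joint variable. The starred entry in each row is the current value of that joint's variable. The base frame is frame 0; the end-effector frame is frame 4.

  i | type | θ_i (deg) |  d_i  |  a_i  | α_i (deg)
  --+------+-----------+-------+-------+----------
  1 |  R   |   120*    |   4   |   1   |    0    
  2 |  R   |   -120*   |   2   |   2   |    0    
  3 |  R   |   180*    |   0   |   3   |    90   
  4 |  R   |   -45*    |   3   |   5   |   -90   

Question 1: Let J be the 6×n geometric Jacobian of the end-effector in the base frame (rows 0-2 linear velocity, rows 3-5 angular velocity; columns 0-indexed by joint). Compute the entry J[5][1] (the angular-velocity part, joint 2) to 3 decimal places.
axis z_1 = (0.0000,0.0000,1.0000); lever o_n−o_1 = (-4.5355,3.0000,-1.5355)
cross product → J_v[:, 1] = (-3.0000,-4.5355,0.0000)
J_ω[:, 1] = z_1
entry J[5][1] = 1.0000

1.000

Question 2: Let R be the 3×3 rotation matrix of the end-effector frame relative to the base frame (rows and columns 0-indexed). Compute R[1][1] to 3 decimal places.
End-effector y-axis (col 1 of R) = (-0.0000,-1.0000,-0.0000)
R[1][1] = -1.0000

-1.000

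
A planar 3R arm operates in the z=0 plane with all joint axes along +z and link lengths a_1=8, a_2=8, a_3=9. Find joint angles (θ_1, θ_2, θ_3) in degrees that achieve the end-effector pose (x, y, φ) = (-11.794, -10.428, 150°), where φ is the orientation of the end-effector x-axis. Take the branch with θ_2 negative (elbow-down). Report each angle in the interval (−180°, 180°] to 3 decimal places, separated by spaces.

-89.996 -30.007 -89.997

wrist centre = target − a_3·(cos φ, sin φ) = (-3.9998, -14.9280)
cos θ_2 = (238.8434−8²−8²)/(2·8·8) = 0.8660; θ_2 = -30.0071° (elbow-down)
β = atan2(-14.9280,-3.9998) = -104.9994°; ψ = atan2(-4.0009,14.9277) = -15.0035°
θ_1 = β − ψ = -89.9958°
θ_3 = φ − θ_1 − θ_2 = -89.9971° (wrapped to (-180°,180°])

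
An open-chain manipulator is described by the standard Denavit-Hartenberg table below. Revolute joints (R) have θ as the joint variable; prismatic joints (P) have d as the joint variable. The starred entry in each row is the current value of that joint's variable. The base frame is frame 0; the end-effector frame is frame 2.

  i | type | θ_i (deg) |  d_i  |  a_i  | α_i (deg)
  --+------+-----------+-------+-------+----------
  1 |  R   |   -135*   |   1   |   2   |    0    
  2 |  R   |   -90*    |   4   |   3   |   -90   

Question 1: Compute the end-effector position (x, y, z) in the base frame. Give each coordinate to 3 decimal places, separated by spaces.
after link 1: o_1 = (-1.4142, -1.4142, 1.0000)
after link 2: o_2 = (-3.5355, 0.7071, 5.0000)

-3.536 0.707 5.000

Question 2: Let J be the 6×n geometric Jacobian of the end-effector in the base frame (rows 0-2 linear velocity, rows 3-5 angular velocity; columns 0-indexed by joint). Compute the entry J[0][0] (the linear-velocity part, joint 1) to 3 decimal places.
axis z_0 = ẑ; lever o_n−o_0 = (-3.5355,0.7071,5.0000)
cross product → J_v[:, 0] = (-0.7071,-3.5355,0.0000)
J_ω[:, 0] = z_0
entry J[0][0] = -0.7071

-0.707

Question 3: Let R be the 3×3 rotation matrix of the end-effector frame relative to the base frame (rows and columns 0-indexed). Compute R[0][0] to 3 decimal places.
-0.707

End-effector x-axis (col 0 of R) = (-0.7071,0.7071,0.0000)
R[0][0] = -0.7071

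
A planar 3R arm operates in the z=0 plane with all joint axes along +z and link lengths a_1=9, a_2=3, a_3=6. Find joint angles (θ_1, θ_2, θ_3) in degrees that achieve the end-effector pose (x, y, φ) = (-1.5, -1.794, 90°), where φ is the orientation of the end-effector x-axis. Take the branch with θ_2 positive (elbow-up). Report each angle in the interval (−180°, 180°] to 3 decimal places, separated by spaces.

-120.000 120.004 89.996

wrist centre = target − a_3·(cos φ, sin φ) = (-1.5000, -7.7940)
cos θ_2 = (62.9964−9²−3²)/(2·9·3) = -0.5001; θ_2 = 120.0044° (elbow-up)
β = atan2(-7.7940,-1.5000) = -100.8937°; ψ = atan2(2.5980,7.4998) = 19.1063°
θ_1 = β − ψ = -120.0000°
θ_3 = φ − θ_1 − θ_2 = 89.9956° (wrapped to (-180°,180°])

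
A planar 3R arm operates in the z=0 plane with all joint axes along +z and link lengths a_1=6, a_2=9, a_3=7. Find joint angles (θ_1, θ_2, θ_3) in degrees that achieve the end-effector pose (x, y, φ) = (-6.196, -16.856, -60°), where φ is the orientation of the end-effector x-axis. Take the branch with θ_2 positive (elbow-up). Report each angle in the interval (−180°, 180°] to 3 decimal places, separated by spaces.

wrist centre = target − a_3·(cos φ, sin φ) = (-9.6960, -10.7938)
cos θ_2 = (210.5190−6²−9²)/(2·6·9) = 0.8659; θ_2 = 30.0124° (elbow-up)
β = atan2(-10.7938,-9.6960) = -131.9331°; ψ = atan2(4.5017,13.7933) = 18.0751°
θ_1 = β − ψ = -150.0082°
θ_3 = φ − θ_1 − θ_2 = 59.9957° (wrapped to (-180°,180°])

-150.008 30.012 59.996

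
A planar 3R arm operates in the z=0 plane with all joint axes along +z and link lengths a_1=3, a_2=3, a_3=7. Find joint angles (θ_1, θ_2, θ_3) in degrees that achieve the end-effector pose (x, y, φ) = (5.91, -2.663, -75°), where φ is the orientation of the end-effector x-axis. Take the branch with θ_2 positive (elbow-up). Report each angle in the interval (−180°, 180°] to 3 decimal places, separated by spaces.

30.017 29.969 -134.986

wrist centre = target − a_3·(cos φ, sin φ) = (4.0983, 4.0985)
cos θ_2 = (33.5933−3²−3²)/(2·3·3) = 0.8663; θ_2 = 29.9689° (elbow-up)
β = atan2(4.0985,4.0983) = 45.0015°; ψ = atan2(1.4986,5.5989) = 14.9845°
θ_1 = β − ψ = 30.0170°
θ_3 = φ − θ_1 − θ_2 = -134.9860° (wrapped to (-180°,180°])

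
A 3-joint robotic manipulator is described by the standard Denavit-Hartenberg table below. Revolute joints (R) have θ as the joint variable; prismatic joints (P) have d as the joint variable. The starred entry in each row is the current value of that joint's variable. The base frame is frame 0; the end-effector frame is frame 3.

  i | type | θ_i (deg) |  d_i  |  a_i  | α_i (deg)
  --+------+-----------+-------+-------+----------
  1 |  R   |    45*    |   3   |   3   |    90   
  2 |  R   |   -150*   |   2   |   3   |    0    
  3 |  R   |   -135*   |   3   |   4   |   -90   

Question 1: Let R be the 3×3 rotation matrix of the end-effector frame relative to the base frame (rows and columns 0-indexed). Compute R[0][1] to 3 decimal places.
-0.707

End-effector y-axis (col 1 of R) = (-0.7071,0.7071,-0.0000)
R[0][1] = -0.7071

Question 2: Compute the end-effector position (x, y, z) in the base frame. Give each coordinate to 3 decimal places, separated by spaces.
after link 1: o_1 = (2.1213, 2.1213, 3.0000)
after link 2: o_2 = (1.6984, -1.1300, 1.5000)
after link 3: o_3 = (4.5518, -2.5193, 5.3637)

4.552 -2.519 5.364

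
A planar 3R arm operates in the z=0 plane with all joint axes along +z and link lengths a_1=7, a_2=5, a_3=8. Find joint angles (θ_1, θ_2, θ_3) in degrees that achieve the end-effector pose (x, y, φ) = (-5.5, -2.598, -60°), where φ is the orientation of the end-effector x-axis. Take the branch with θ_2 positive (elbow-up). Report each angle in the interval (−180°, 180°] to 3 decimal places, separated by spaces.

wrist centre = target − a_3·(cos φ, sin φ) = (-9.5000, 4.3302)
cos θ_2 = (109.0007−7²−5²)/(2·7·5) = 0.5000; θ_2 = 59.9994° (elbow-up)
β = atan2(4.3302,-9.5000) = 155.4960°; ψ = atan2(4.3301,9.5000) = 24.5034°
θ_1 = β − ψ = 130.9926°
θ_3 = φ − θ_1 − θ_2 = 109.0080° (wrapped to (-180°,180°])

130.993 59.999 109.008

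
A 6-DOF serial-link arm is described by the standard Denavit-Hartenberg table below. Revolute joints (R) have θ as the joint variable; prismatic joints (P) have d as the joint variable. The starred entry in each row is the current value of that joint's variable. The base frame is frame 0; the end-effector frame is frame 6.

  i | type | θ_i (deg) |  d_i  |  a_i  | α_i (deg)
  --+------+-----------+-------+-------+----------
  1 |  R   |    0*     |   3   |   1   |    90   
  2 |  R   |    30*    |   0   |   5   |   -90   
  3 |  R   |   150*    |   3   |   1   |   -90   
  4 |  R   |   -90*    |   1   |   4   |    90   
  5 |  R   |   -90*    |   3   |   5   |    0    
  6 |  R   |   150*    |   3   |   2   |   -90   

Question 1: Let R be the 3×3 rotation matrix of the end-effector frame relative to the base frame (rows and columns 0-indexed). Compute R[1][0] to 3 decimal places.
-0.750

End-effector x-axis (col 0 of R) = (-0.6250,-0.7500,0.2165)
R[1][0] = -0.7500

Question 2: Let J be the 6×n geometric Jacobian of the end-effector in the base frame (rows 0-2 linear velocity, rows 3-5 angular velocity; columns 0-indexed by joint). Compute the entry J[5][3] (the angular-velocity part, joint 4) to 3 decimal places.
axis z_3 = (-0.4330,-0.8660,-0.2500); lever o_n−o_3 = (2.9821,-1.0359,7.4952)
cross product → J_v[:, 3] = (-6.7500,2.5000,3.0311)
J_ω[:, 3] = z_3
entry J[5][3] = -0.2500

-0.250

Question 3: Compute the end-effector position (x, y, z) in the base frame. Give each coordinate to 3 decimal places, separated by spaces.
after link 1: o_1 = (1.0000, 0.0000, 3.0000)
after link 2: o_2 = (5.3301, 0.0000, 5.5000)
after link 3: o_3 = (3.0801, 0.5000, 7.6651)
after link 4: o_4 = (0.6471, -0.3660, 10.8792)
after link 5: o_5 = (5.0622, 2.4641, 13.4282)
after link 6: o_6 = (6.0622, -0.5359, 15.1603)

6.062 -0.536 15.160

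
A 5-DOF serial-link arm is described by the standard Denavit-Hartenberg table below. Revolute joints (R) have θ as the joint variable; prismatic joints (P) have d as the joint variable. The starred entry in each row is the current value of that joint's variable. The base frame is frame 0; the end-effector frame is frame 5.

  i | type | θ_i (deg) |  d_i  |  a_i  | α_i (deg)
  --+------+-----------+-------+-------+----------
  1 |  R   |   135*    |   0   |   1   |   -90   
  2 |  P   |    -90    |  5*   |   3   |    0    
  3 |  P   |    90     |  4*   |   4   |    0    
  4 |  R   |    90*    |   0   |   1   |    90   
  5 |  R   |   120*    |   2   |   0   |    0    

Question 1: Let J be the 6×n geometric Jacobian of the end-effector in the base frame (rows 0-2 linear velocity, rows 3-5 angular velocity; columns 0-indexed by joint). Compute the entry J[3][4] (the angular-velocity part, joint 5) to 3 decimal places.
axis z_4 = (-0.7071,0.7071,0.0000); lever o_n−o_4 = (-1.4142,1.4142,0.0000)
cross product → J_v[:, 4] = (-0.0000,-0.0000,-0.0000)
J_ω[:, 4] = z_4
entry J[3][4] = -0.7071

-0.707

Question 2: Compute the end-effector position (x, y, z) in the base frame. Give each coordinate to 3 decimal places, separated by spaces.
after link 1: o_1 = (-0.7071, 0.7071, 0.0000)
after link 2: o_2 = (-4.2426, -2.8284, 3.0000)
after link 3: o_3 = (-9.8995, -2.8284, 3.0000)
after link 4: o_4 = (-9.8995, -2.8284, 2.0000)
after link 5: o_5 = (-11.3137, -1.4142, 2.0000)

-11.314 -1.414 2.000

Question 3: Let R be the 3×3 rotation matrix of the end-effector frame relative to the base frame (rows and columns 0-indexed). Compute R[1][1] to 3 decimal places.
0.354

End-effector y-axis (col 1 of R) = (0.3536,0.3536,0.8660)
R[1][1] = 0.3536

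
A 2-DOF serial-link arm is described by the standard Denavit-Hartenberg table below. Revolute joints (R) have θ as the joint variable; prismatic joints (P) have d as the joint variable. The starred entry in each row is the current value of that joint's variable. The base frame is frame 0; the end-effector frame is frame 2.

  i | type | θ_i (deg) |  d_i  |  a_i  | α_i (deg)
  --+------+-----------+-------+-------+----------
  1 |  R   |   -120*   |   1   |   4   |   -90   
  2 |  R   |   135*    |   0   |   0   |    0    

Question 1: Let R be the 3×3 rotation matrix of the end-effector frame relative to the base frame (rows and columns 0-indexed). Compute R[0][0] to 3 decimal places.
End-effector x-axis (col 0 of R) = (0.3536,0.6124,-0.7071)
R[0][0] = 0.3536

0.354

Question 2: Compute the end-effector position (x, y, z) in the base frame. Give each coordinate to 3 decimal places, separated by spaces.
-2.000 -3.464 1.000

after link 1: o_1 = (-2.0000, -3.4641, 1.0000)
after link 2: o_2 = (-2.0000, -3.4641, 1.0000)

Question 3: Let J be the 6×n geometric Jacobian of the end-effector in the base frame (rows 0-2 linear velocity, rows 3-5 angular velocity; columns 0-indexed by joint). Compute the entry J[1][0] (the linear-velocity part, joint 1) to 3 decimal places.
-2.000

axis z_0 = ẑ; lever o_n−o_0 = (-2.0000,-3.4641,1.0000)
cross product → J_v[:, 0] = (3.4641,-2.0000,0.0000)
J_ω[:, 0] = z_0
entry J[1][0] = -2.0000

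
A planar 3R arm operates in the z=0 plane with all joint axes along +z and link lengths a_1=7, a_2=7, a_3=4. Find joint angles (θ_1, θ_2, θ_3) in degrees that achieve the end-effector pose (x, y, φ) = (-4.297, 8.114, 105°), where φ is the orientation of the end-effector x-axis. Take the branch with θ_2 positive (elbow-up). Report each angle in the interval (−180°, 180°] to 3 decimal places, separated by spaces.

60.003 135.000 -90.003

wrist centre = target − a_3·(cos φ, sin φ) = (-3.2617, 4.2503)
cos θ_2 = (28.7039−7²−7²)/(2·7·7) = -0.7071; θ_2 = 134.9997° (elbow-up)
β = atan2(4.2503,-3.2617) = 127.5030°; ψ = atan2(4.9498,2.0503) = 67.4999°
θ_1 = β − ψ = 60.0032°
θ_3 = φ − θ_1 − θ_2 = -90.0029° (wrapped to (-180°,180°])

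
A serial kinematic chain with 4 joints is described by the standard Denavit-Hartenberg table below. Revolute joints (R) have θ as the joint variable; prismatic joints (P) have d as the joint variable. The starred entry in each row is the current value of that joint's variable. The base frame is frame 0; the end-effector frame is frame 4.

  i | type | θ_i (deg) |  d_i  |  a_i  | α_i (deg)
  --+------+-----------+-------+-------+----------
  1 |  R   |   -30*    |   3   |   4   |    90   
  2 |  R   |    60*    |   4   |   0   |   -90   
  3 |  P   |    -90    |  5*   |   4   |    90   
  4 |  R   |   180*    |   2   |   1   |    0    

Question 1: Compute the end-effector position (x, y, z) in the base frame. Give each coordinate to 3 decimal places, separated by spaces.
-4.652 -5.397 3.768

after link 1: o_1 = (3.4641, -2.0000, 3.0000)
after link 2: o_2 = (1.4641, -5.4641, 3.0000)
after link 3: o_3 = (-4.2859, -6.7631, 5.5000)
after link 4: o_4 = (-4.6519, -5.3971, 3.7679)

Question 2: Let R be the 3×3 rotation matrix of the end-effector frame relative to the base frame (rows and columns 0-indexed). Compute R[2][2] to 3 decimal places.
End-effector z-axis (col 2 of R) = (-0.4330,0.2500,-0.8660)
R[2][2] = -0.8660

-0.866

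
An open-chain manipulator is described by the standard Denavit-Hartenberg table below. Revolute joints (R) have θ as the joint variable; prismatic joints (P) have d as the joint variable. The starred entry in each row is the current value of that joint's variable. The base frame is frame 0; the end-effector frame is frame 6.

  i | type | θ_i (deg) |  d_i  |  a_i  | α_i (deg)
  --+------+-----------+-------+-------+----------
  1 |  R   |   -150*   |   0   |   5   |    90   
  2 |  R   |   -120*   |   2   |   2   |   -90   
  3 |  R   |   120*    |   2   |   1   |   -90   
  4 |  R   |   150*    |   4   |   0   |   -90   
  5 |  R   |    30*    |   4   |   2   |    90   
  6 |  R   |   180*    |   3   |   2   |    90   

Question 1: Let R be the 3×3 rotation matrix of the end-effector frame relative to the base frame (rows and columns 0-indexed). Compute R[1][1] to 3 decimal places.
End-effector y-axis (col 1 of R) = (-0.4475,0.6746,0.5870)
R[1][1] = 0.6746

0.675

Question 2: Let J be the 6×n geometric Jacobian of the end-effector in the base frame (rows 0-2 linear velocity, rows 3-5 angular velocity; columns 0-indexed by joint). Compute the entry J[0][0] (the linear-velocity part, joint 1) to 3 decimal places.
-1.131

axis z_0 = ẑ; lever o_n−o_0 = (-12.6212,1.1310,-0.1361)
cross product → J_v[:, 0] = (-1.1310,-12.6212,0.0000)
J_ω[:, 0] = z_0
entry J[0][0] = -1.1310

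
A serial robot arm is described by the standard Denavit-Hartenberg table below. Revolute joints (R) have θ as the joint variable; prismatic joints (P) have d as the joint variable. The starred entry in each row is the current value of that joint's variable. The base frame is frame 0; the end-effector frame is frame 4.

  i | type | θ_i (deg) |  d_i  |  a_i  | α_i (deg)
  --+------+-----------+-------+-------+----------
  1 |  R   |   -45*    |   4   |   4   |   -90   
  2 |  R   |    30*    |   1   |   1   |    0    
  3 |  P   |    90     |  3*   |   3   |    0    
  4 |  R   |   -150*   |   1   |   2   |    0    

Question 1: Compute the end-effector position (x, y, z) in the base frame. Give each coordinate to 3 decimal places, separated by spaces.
7.140 -0.069 1.902

after link 1: o_1 = (2.8284, -2.8284, 4.0000)
after link 2: o_2 = (4.1479, -2.7337, 3.5000)
after link 3: o_3 = (5.2086, 0.4483, 0.9019)
after link 4: o_4 = (7.1404, -0.0694, 1.9019)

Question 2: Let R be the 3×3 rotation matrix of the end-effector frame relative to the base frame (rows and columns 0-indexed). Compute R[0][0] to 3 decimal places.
0.612

End-effector x-axis (col 0 of R) = (0.6124,-0.6124,0.5000)
R[0][0] = 0.6124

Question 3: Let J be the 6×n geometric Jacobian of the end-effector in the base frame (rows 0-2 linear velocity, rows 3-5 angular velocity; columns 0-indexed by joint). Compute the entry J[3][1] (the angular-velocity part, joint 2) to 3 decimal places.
axis z_1 = (0.7071,0.7071,0.0000); lever o_n−o_1 = (4.3120,2.7591,-2.0981)
cross product → J_v[:, 1] = (-1.4836,1.4836,-1.0981)
J_ω[:, 1] = z_1
entry J[3][1] = 0.7071

0.707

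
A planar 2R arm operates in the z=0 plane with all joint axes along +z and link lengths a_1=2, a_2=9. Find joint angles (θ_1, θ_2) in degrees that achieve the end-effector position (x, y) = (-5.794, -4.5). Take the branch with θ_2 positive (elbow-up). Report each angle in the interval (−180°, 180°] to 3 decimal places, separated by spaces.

cos θ_2 = (53.8204−2²−9²)/(2·2·9) = -0.8661; θ_2 = 150.0084° (elbow-up)
β = atan2(-4.5000,-5.7940) = -142.1647°; ψ = atan2(4.4989,-5.7949) = 142.1761°
θ_1 = β − ψ = -284.3408°

75.659 150.008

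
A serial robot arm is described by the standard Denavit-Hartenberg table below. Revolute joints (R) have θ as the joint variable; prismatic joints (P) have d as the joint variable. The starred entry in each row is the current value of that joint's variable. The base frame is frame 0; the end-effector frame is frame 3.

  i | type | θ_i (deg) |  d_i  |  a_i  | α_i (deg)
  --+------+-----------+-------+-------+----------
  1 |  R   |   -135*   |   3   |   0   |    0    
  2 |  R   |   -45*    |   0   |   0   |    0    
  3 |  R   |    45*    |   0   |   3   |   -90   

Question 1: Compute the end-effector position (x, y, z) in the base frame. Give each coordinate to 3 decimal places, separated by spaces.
-2.121 -2.121 3.000

after link 1: o_1 = (0.0000, 0.0000, 3.0000)
after link 2: o_2 = (0.0000, 0.0000, 3.0000)
after link 3: o_3 = (-2.1213, -2.1213, 3.0000)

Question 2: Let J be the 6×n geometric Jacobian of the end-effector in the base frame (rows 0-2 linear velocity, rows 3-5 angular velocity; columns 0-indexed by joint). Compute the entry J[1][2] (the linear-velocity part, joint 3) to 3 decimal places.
axis z_2 = (0.0000,0.0000,1.0000); lever o_n−o_2 = (-2.1213,-2.1213,0.0000)
cross product → J_v[:, 2] = (2.1213,-2.1213,0.0000)
J_ω[:, 2] = z_2
entry J[1][2] = -2.1213

-2.121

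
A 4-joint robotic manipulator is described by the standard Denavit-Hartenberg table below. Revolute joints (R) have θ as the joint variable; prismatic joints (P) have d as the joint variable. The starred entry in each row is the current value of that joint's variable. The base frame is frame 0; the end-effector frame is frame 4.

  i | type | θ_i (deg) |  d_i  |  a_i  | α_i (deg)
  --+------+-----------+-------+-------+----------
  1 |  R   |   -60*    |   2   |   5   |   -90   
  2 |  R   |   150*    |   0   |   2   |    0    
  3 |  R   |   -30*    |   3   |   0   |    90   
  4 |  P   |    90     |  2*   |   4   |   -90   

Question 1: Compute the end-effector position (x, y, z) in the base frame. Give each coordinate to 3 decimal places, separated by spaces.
after link 1: o_1 = (2.5000, -4.3301, 2.0000)
after link 2: o_2 = (1.6340, -2.8301, 1.0000)
after link 3: o_3 = (4.2321, -1.3301, 1.0000)
after link 4: o_4 = (8.5622, -0.8301, -0.0000)

8.562 -0.830 -0.000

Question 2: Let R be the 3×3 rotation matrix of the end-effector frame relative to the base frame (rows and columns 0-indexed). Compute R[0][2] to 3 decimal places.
0.250

End-effector z-axis (col 2 of R) = (0.2500,-0.4330,0.8660)
R[0][2] = 0.2500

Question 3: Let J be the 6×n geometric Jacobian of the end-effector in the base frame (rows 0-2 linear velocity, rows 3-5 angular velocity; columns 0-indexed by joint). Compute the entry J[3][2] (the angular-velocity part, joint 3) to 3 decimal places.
0.866

axis z_2 = (0.8660,0.5000,0.0000); lever o_n−o_2 = (6.9282,2.0000,-1.0000)
cross product → J_v[:, 2] = (-0.5000,0.8660,-1.7321)
J_ω[:, 2] = z_2
entry J[3][2] = 0.8660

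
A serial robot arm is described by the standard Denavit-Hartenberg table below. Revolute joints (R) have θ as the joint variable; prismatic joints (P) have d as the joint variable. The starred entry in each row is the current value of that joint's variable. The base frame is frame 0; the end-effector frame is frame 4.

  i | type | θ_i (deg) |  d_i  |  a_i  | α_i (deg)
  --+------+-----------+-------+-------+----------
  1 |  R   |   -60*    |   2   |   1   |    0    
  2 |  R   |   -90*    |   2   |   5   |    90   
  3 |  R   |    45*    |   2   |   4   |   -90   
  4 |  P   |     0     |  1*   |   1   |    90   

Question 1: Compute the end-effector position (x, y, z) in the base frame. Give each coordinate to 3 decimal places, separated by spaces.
-7.280 -3.048 8.243

after link 1: o_1 = (0.5000, -0.8660, 2.0000)
after link 2: o_2 = (-3.8301, -3.3660, 4.0000)
after link 3: o_3 = (-7.2796, -3.0482, 6.8284)
after link 4: o_4 = (-7.2796, -3.0482, 8.2426)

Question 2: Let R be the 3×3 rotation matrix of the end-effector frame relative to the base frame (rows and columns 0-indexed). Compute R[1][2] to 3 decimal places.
End-effector z-axis (col 2 of R) = (-0.5000,0.8660,0.0000)
R[1][2] = 0.8660

0.866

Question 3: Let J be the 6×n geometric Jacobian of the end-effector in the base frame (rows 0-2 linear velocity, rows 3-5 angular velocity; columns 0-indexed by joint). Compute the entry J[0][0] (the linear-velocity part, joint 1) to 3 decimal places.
axis z_0 = ẑ; lever o_n−o_0 = (-7.2796,-3.0482,8.2426)
cross product → J_v[:, 0] = (3.0482,-7.2796,0.0000)
J_ω[:, 0] = z_0
entry J[0][0] = 3.0482

3.048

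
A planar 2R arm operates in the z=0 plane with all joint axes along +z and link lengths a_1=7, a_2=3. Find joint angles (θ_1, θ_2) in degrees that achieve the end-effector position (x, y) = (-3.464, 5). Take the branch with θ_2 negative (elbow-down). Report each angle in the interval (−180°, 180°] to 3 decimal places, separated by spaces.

cos θ_2 = (36.9993−7²−3²)/(2·7·3) = -0.5000; θ_2 = -120.0011° (elbow-down)
β = atan2(5.0000,-3.4640) = 124.7142°; ψ = atan2(-2.5980,5.4999) = -25.2850°
θ_1 = β − ψ = 149.9992°

149.999 -120.001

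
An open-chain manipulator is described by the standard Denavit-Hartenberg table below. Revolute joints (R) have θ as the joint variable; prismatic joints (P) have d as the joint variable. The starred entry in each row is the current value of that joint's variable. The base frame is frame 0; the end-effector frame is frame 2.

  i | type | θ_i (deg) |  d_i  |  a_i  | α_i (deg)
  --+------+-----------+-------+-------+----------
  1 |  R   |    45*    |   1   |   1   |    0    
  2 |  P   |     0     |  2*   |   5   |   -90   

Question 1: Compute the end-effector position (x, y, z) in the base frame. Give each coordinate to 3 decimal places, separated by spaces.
after link 1: o_1 = (0.7071, 0.7071, 1.0000)
after link 2: o_2 = (4.2426, 4.2426, 3.0000)

4.243 4.243 3.000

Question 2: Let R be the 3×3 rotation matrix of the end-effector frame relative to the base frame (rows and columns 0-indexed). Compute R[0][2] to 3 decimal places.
End-effector z-axis (col 2 of R) = (-0.7071,0.7071,0.0000)
R[0][2] = -0.7071

-0.707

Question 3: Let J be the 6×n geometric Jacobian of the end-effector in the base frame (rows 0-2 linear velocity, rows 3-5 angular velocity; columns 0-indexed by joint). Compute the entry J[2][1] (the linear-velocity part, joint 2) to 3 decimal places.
prismatic axis z_1 = (0.0000,0.0000,1.0000)
J_v[:, 1] = z_1; J_ω[:, 1] = (0,0,0)
entry J[2][1] = 1.0000

1.000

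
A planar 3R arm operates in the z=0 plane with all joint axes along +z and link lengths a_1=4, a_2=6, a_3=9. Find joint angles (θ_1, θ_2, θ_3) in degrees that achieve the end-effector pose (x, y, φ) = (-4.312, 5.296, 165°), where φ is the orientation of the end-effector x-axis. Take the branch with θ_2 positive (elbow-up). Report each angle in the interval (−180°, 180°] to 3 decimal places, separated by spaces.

-45.008 120.004 90.004

wrist centre = target − a_3·(cos φ, sin φ) = (4.3813, 2.9666)
cos θ_2 = (27.9970−4²−6²)/(2·4·6) = -0.5001; θ_2 = 120.0042° (elbow-up)
β = atan2(2.9666,4.3813) = 34.1022°; ψ = atan2(5.1959,0.9996) = 79.1102°
θ_1 = β − ψ = -45.0080°
θ_3 = φ − θ_1 − θ_2 = 90.0038° (wrapped to (-180°,180°])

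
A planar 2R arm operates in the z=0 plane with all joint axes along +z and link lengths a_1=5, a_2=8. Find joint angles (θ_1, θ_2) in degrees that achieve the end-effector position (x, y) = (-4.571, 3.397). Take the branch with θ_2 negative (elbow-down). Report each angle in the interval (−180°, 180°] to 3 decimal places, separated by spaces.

cos θ_2 = (32.4337−5²−8²)/(2·5·8) = -0.7071; θ_2 = -134.9978° (elbow-down)
β = atan2(3.3970,-4.5710) = 143.3816°; ψ = atan2(-5.6571,-0.6566) = -96.6209°
θ_1 = β − ψ = 240.0025°

-119.998 -134.998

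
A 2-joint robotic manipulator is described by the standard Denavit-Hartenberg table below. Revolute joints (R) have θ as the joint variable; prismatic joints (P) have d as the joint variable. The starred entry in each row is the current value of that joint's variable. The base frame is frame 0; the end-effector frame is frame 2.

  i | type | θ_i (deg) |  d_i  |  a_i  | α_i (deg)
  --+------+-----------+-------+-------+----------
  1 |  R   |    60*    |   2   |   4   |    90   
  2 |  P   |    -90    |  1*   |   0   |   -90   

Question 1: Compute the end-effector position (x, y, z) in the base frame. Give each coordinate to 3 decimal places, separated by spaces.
2.866 2.964 2.000

after link 1: o_1 = (2.0000, 3.4641, 2.0000)
after link 2: o_2 = (2.8660, 2.9641, 2.0000)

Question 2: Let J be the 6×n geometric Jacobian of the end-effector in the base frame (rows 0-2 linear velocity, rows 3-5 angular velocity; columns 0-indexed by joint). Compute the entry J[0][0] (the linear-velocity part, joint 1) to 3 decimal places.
axis z_0 = ẑ; lever o_n−o_0 = (2.8660,2.9641,2.0000)
cross product → J_v[:, 0] = (-2.9641,2.8660,0.0000)
J_ω[:, 0] = z_0
entry J[0][0] = -2.9641

-2.964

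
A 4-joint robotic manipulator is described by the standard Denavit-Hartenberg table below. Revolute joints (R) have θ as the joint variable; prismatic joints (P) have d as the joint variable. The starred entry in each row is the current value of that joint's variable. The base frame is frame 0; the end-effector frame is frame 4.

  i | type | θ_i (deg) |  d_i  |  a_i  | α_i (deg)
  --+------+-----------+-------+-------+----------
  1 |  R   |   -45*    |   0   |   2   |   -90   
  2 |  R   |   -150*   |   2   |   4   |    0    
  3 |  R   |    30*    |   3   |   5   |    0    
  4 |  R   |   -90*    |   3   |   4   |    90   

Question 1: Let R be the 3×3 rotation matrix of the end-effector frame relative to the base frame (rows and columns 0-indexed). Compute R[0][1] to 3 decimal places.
0.707

End-effector y-axis (col 1 of R) = (0.7071,0.7071,0.0000)
R[0][1] = 0.7071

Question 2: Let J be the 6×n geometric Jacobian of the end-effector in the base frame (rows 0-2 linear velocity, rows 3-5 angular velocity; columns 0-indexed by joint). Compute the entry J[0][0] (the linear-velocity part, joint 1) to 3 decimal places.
-10.909

axis z_0 = ẑ; lever o_n−o_0 = (0.4043,10.9094,4.3301)
cross product → J_v[:, 0] = (-10.9094,0.4043,0.0000)
J_ω[:, 0] = z_0
entry J[0][0] = -10.9094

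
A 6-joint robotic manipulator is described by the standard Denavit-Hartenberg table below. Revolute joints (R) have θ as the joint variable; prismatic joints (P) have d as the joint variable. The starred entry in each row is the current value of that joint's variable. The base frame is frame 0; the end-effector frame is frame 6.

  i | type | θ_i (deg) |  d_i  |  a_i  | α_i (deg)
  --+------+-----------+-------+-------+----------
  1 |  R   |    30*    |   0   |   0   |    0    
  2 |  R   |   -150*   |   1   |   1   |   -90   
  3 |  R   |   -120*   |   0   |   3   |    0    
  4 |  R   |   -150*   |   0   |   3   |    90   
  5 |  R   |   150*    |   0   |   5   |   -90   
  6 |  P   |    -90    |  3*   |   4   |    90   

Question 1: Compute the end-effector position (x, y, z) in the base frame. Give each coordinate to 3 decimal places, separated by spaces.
-1.835 -2.982 6.428

after link 1: o_1 = (0.0000, 0.0000, 0.0000)
after link 2: o_2 = (-0.5000, -0.8660, 1.0000)
after link 3: o_3 = (0.2500, 0.4330, 3.5981)
after link 4: o_4 = (0.2500, 0.4330, 0.5981)
after link 5: o_5 = (2.4151, -0.8170, 4.9282)
after link 6: o_6 = (-1.8349, -2.9821, 6.4282)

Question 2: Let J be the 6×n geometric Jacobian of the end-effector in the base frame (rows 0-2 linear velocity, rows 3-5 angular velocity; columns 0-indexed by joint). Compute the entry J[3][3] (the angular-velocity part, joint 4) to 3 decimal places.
0.866

axis z_3 = (0.8660,-0.5000,0.0000); lever o_n−o_3 = (-2.0849,-3.4151,2.8301)
cross product → J_v[:, 3] = (-1.4151,-2.4510,-4.0000)
J_ω[:, 3] = z_3
entry J[3][3] = 0.8660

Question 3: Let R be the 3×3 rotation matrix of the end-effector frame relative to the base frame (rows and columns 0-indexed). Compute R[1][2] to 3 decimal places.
0.250

End-effector z-axis (col 2 of R) = (-0.4330,0.2500,-0.8660)
R[1][2] = 0.2500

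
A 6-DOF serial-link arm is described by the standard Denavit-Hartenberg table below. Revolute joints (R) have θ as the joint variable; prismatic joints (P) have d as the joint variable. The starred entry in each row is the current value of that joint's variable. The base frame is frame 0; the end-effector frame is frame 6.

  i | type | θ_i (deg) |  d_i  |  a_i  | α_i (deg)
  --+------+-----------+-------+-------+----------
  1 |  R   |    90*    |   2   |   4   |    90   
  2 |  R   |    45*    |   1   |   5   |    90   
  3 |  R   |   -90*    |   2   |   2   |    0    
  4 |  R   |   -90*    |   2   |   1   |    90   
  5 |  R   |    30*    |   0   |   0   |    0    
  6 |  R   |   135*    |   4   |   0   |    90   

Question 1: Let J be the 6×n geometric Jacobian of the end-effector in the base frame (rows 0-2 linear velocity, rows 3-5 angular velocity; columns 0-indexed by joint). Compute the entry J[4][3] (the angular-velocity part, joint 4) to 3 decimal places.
0.707

axis z_3 = (0.0000,0.7071,-0.7071); lever o_n−o_3 = (4.0000,0.7071,-2.1213)
cross product → J_v[:, 3] = (-1.0000,-2.8284,-2.8284)
J_ω[:, 3] = z_3
entry J[4][3] = 0.7071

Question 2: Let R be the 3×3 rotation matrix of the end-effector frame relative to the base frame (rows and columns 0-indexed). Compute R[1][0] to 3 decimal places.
0.866

End-effector x-axis (col 0 of R) = (0.0000,0.8660,0.5000)
R[1][0] = 0.8660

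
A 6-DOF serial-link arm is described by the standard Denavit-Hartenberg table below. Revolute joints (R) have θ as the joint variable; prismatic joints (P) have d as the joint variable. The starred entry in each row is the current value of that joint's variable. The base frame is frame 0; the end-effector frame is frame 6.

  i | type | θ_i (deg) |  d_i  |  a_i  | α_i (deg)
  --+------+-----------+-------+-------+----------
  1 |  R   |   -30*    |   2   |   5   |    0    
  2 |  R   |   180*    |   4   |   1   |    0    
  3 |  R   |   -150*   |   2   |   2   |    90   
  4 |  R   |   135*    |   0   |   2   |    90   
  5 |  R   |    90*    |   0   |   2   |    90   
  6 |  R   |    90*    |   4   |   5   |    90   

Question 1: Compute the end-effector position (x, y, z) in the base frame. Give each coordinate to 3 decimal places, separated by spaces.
4.757 -4.000 15.778

after link 1: o_1 = (4.3301, -2.5000, 2.0000)
after link 2: o_2 = (3.4641, -2.0000, 6.0000)
after link 3: o_3 = (5.4641, -2.0000, 8.0000)
after link 4: o_4 = (4.0499, -2.0000, 9.4142)
after link 5: o_5 = (4.0499, -4.0000, 9.4142)
after link 6: o_6 = (4.7570, -4.0000, 15.7782)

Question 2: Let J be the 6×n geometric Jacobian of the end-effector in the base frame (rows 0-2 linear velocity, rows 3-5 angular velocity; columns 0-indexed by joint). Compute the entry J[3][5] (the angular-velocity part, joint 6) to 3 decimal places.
axis z_5 = (-0.7071,0.0000,0.7071); lever o_n−o_5 = (0.7071,0.0000,6.3640)
cross product → J_v[:, 5] = (0.0000,5.0000,-0.0000)
J_ω[:, 5] = z_5
entry J[3][5] = -0.7071

-0.707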